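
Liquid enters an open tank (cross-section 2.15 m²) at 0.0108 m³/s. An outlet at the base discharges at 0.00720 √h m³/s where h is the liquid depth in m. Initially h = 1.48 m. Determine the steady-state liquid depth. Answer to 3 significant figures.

Mass balance (ρ constant): A dh/dt = Q_in − 0.00720 √h. At steady state dh/dt = 0:
Q_in = 0.00720 √h_ss ⇒ √h_ss = 0.0108/0.00720 = 1.5000.
h_ss = 1.5000² = 2.2500 m. (Since h₀ = 1.48 m < h_ss, the level will rise toward this value.)

2.25 m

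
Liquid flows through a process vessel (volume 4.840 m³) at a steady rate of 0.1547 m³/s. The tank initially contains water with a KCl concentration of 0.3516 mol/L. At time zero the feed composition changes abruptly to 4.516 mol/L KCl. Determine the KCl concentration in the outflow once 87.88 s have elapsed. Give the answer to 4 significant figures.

4.265 mol/L

Mass balance on the solute (V constant): V dC/dt = Q(C_in − C).
Rewrite as dC/dt + C/τ = C_in/τ, τ = V/Q = 31.2864 s.
Solution: C(t) = C_in + (C₀ − C_in) e^(−t/τ).
C(87.88) = 4.516 + (0.3516 − 4.516)·e^(−87.88/31.2864) = 4.516 + (-4.16440)·0.0602718 = 4.26500 mol/L.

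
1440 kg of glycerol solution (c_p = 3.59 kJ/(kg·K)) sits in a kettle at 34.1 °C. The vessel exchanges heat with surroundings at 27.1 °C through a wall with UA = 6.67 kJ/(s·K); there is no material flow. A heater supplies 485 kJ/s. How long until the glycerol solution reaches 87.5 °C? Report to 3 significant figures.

Unsteady energy balance on the tank contents: M c_p dT/dt = −UA(T − T_amb) + Q̇.
τ = M c_p/UA = 775.05 s; T_ss = T_amb + Q̇/UA = 27.1 + 485/6.67 = 99.814 °C.
T(t) = T_ss + (T₀ − T_ss)e^(−t/τ); set T = 87.5:
t = −τ ln[(T − T_ss)/(T₀ − T_ss)] = −775.05 · ln(0.18738) = 1297.9 s.

1300 s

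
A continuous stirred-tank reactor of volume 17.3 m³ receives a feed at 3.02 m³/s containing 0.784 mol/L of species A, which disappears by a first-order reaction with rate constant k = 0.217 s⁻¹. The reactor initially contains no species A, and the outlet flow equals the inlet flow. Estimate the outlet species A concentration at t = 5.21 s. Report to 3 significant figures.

0.304 mol/L

V dC/dt = Q(C_in − C) − k V C.
dC/dt = (Q/V) C_in − (Q/V + k) C; effective rate a = Q/V + k = 0.17457 + 0.217 = 0.39157 s⁻¹.
C_ss = Q C_in/(Q + kV) = 0.34952 mol/L; C(t) = C_ss + (C₀ − C_ss) e^(−a t).
C(5.21) = 0.34952 + (-0.34952)·e^(−0.39157·5.21) = 0.34952 + (-0.34952)·0.13002 = 0.30407 mol/L.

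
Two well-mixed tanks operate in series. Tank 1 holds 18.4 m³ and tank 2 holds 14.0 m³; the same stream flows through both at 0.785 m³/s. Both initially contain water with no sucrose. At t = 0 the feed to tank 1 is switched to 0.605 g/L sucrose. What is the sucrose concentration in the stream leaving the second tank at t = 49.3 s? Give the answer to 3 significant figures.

0.418 g/L

Each tank obeys Vᵢ dCᵢ/dt = Q(Cᵢ₋₁ − Cᵢ), so τᵢ = Vᵢ/Q.
τ₁ = 18.4/0.785 = 23.439 s; τ₂ = 14.0/0.785 = 17.834 s.
Tank 1: C₁ = C_in(1 − e^(−t/τ₁)). Tank 2 (τ₁ ≠ τ₂): C₂ = C_in[1 − (τ₁ e^(−t/τ₁) − τ₂ e^(−t/τ₂))/(τ₁ − τ₂)].
At t = 49.3: e^(−t/τ₁) = 0.12205, e^(−t/τ₂) = 0.063019.
C₂ = 0.605·[1 − (23.439·0.12205 − 17.834·0.063019)/(5.6051)] = 0.605·0.69011 = 0.41751 g/L.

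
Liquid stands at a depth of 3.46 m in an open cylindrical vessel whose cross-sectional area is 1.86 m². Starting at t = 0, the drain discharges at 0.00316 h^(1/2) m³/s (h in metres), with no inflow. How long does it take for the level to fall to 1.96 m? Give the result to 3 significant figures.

A dh/dt = −Q_out = −0.00316 √h.
∫ h^(−1/2) dh = −(0.00316/A) ∫ dt, giving 2√h = 2√h₀ − (0.00316/A) t.
t = 2A(√h₀ − √h)/0.00316 = 2·1.86·(√3.46 − √1.96)/0.00316
  = 3.7200 × (1.8601 − 1.4000) / 0.00316 = 541.65 s.

542 s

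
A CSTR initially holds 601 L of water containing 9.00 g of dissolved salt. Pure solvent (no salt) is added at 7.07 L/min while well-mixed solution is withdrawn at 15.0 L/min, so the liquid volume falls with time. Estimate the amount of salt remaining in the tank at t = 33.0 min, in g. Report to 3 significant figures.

3.05 g

Let m(t) be the amount of salt. Volume: V(t) = V₀ + (Q_in − Q_out) t = 601 − 7.9300 t; V(33.0) = 339.31 L.
No salt enters, so dm/dt = −Q_out · (m/V).
dm/m = −Q_out dt/(V₀ − 7.9300 t); integrating gives ln(m/m₀) = −(Q_out/(Q_in−Q_out)) ln(V/V₀).
m = m₀ (V₀/V)^(Q_out/(Q_in−Q_out)) = 9.00 × (601/339.31)^(-1.8916) = 3.0522 g.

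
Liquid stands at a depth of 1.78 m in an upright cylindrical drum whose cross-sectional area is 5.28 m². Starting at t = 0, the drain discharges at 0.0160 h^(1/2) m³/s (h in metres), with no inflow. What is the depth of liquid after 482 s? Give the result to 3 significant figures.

With no inflow, A dh/dt = −0.0160 √h.
∫ h^(−1/2) dh = −(0.0160/A) ∫ dt, giving 2√h = 2√h₀ − (0.0160/A) t.
√h = √1.78 − 0.0160·482/(2·5.28) = 1.3342 − 0.73030 = 0.60386.
h = 0.60386² = 0.36465 m.

0.365 m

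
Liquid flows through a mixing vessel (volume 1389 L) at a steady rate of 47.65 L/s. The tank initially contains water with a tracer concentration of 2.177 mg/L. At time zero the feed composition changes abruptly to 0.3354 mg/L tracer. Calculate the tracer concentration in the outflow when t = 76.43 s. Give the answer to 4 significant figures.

Accumulation = in − out for the solute gives V dC/dt = Q(C_in − C).
Time constant τ = V/Q = 1389/47.65 = 29.1501 s.
Solution: C(t) = C_in + (C₀ − C_in) e^(−t/τ).
C(76.43) = 0.3354 + (2.177 − 0.3354)·e^(−76.43/29.1501) = 0.3354 + (1.84160)·0.0726610 = 0.469212 mg/L.

0.4692 mg/L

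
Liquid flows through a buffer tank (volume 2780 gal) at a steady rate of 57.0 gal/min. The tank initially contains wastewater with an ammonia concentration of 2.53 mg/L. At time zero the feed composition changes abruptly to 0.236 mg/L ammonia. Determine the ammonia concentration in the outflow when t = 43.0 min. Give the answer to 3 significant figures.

1.19 mg/L

Mass balance on the solute (V constant): V dC/dt = Q(C_in − C).
Time constant τ = V/Q = 2780/57.0 = 48.772 min.
This is linear first-order; C(t) = C_in + (C₀ − C_in) e^(−t/τ).
C(43.0) = 0.236 + (2.53 − 0.236)·e^(−43.0/48.772) = 0.236 + (2.2940)·0.41410 = 1.1859 mg/L.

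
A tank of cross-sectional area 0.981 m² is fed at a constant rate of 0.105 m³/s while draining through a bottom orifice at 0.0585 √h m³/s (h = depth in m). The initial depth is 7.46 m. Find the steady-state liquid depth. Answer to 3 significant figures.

3.22 m

A dh/dt = Q_in − 0.0585 √h. Steady state requires inflow = outflow:
Q_in = 0.0585 √h_ss ⇒ √h_ss = 0.105/0.0585 = 1.7949.
h_ss = 1.7949² = 3.2216 m. (Since h₀ = 7.46 m > h_ss, the level will fall toward this value.)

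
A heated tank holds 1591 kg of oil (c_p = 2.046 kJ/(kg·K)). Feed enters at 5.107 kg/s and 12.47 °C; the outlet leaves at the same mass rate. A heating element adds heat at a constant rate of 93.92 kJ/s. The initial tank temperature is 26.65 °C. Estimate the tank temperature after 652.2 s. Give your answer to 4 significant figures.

22.10 °C

M c_p dT/dt = ṁ c_p (T_in − T) + Q̇.
Rearrange: dT/dt = (T_ss − T)/τ with τ = M/ṁ = 311.533 s and T_ss = T_in + Q̇/(ṁ c_p) = 21.4585 °C.
T approaches T_ss exponentially: T(t) = T_ss + (T₀ − T_ss) e^(−t/τ).
T(652.2) = 21.4585 + (5.19151)·e^(−652.2/311.533) = 21.4585 + (5.19151)·0.123253 = 22.0984 °C.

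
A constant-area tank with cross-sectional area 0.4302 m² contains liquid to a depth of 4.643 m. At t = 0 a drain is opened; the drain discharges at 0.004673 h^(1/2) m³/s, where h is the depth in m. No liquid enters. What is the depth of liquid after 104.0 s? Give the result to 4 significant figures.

2.528 m

Volume balance on the tank: A dh/dt = −0.004673 √h.
∫ h^(−1/2) dh = −(0.004673/A) ∫ dt, giving 2√h = 2√h₀ − (0.004673/A) t.
√h = √4.643 − 0.004673·104.0/(2·0.4302) = 2.15476 − 0.564844 = 1.58992.
h = 1.58992² = 2.52784 m.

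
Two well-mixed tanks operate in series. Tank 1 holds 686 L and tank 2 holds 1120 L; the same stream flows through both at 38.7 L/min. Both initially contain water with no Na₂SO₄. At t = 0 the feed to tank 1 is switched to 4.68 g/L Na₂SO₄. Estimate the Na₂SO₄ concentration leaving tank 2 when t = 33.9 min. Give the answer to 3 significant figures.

Species balance on tank i: dCᵢ/dt = (Cᵢ₋₁ − Cᵢ)/τᵢ with τᵢ = Vᵢ/Q.
τ₁ = 686/38.7 = 17.726 min; τ₂ = 1120/38.7 = 28.941 min.
Solving the cascade with C₁(0)=C₂(0)=0 gives C₂(t) = C_in[1 − (τ₁ e^(−t/τ₁) − τ₂ e^(−t/τ₂))/(τ₁ − τ₂)].
At t = 33.9: e^(−t/τ₁) = 0.14772, e^(−t/τ₂) = 0.30994.
C₂ = 4.68·[1 − (17.726·0.14772 − 28.941·0.30994)/(-11.214)] = 4.68·0.43364 = 2.0294 g/L.

2.03 g/L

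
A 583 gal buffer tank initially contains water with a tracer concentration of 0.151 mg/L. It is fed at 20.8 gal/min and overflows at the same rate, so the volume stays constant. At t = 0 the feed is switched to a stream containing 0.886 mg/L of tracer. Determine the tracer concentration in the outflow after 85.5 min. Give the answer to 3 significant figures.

0.851 mg/L

Species balance on the tank: V dC/dt = Q(C_in − C).
Rewrite as dC/dt + C/τ = C_in/τ, τ = V/Q = 28.029 min.
C approaches C_in exponentially: C(t) = C_in + (C₀ − C_in) e^(−t/τ).
C(85.5) = 0.886 + (0.151 − 0.886)·e^(−85.5/28.029) = 0.886 + (-0.73500)·0.047339 = 0.85121 mg/L.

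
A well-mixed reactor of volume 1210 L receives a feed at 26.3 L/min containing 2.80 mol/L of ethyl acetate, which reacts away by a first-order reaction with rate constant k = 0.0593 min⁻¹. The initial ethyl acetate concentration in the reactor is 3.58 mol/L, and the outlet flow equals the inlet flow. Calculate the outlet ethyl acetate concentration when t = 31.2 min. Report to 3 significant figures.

V dC/dt = Q(C_in − C) − k V C.
dC/dt = (Q/V) C_in − (Q/V + k) C; effective rate a = Q/V + k = 0.021736 + 0.0593 = 0.081036 min⁻¹.
C_ss = Q C_in/(Q + kV) = 0.75102 mol/L; C(t) = C_ss + (C₀ − C_ss) e^(−a t).
C(31.2) = 0.75102 + (2.8290)·e^(−0.081036·31.2) = 0.75102 + (2.8290)·0.079794 = 0.97676 mol/L.

0.977 mol/L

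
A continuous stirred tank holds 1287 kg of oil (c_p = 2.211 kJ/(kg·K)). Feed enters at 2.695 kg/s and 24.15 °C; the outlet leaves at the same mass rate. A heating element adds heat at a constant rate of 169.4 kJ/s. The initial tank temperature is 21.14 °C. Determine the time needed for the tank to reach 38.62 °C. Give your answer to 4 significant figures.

M c_p dT/dt = ṁ c_p (T_in − T) + Q̇.
τ = M/ṁ = 477.551 s; T_ss = T_in + Q̇/(ṁ c_p) = 52.5793 °C.
T(t) = T_ss + (T₀ − T_ss) e^(−t/τ). Set T = 38.62:
e^(−t/τ) = (38.62 − 52.5793)/(21.14 − 52.5793) = 0.444008
t = −477.551 · ln(0.444008) = 387.730 s.

387.7 s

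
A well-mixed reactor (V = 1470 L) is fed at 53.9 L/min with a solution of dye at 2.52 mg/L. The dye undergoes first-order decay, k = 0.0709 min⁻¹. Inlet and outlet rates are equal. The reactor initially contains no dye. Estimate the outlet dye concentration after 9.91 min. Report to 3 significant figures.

V dC/dt = Q(C_in − C) − k V C.
This is linear with rate a = Q/V + k = 0.10757 min⁻¹.
C_ss = Q C_in/(Q + kV) = 0.85900 mg/L; C(t) = C_ss + (C₀ − C_ss) e^(−a t).
C(9.91) = 0.85900 + (-0.85900)·e^(−0.10757·9.91) = 0.85900 + (-0.85900)·0.34439 = 0.56317 mg/L.

0.563 mg/L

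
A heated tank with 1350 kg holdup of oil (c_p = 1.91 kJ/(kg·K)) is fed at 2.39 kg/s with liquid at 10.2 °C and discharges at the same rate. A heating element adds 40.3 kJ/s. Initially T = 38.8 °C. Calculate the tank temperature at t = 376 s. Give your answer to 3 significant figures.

Heat balance on the well-mixed liquid: M c_p dT/dt = ṁ c_p (T_in − T) + 40.3.
Rearrange: dT/dt = (T_ss − T)/τ with τ = M/ṁ = 564.85 s and T_ss = T_in + Q̇/(ṁ c_p) = 19.028 °C.
Integrating: T(t) = T_ss + (T₀ − T_ss) e^(−t/τ).
T(376) = 19.028 + (19.772)·e^(−376/564.85) = 19.028 + (19.772)·0.51393 = 29.190 °C.

29.2 °C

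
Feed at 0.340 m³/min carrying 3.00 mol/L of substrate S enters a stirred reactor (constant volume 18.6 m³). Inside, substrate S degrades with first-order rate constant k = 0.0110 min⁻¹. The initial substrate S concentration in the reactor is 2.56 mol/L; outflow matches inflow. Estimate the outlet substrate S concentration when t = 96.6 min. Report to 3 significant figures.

V dC/dt = Q(C_in − C) − k V C.
dC/dt = (Q/V) C_in − (Q/V + k) C; effective rate a = Q/V + k = 0.018280 + 0.0110 = 0.029280 min⁻¹.
C_ss = Q C_in/(Q + kV) = 1.8729 mol/L; C(t) = C_ss + (C₀ − C_ss) e^(−a t).
C(96.6) = 1.8729 + (0.68707)·e^(−0.029280·96.6) = 1.8729 + (0.68707)·0.059107 = 1.9135 mol/L.

1.91 mol/L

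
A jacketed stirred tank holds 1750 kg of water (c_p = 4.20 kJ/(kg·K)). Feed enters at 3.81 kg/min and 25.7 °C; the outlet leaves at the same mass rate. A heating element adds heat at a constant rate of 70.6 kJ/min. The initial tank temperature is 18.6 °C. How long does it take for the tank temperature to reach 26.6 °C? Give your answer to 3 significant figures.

545 min

First-law balance (no shaft work): M c_p dT/dt = ṁ c_p (T_in − T) + 70.6.
τ = M/ṁ = 459.32 min; T_ss = T_in + Q̇/(ṁ c_p) = 30.112 °C.
T(t) = T_ss + (T₀ − T_ss) e^(−t/τ). Set T = 26.6:
e^(−t/τ) = (26.6 − 30.112)/(18.6 − 30.112) = 0.30507
t = −459.32 · ln(0.30507) = 545.31 min.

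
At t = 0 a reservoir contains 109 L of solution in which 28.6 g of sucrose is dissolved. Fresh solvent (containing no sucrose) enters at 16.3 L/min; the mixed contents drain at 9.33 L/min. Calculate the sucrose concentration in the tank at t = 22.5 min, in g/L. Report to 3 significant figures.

Let m(t) be the amount of sucrose. Volume: V(t) = V₀ + (Q_in − Q_out) t = 109 + 6.9700 t; V(22.5) = 265.83 L.
No sucrose enters, so dm/dt = −Q_out · (m/V).
Separate: dm/m = −Q_out dt/V(t) ⇒ ln(m/m₀) = −(Q_out/(Q_in−Q_out)) ln(V/V₀).
m = m₀ (V₀/V)^(Q_out/(Q_in−Q_out)) = 28.6 × (109/265.83)^(1.3386) = 8.6717 g.
C = m/V = 8.6717/265.83 = 0.032622 g/L.

0.0326 g/L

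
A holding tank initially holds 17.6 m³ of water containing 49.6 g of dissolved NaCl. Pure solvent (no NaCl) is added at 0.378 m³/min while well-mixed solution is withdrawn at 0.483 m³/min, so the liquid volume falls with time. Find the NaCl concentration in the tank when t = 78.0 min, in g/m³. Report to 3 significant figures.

Let m(t) be the amount of NaCl. Volume: V(t) = V₀ + (Q_in − Q_out) t = 17.6 − 0.10500 t; V(78.0) = 9.4100 m³.
Solute balance: dm/dt = 0 − Q_out C = −Q_out m/V(t).
dm/m = −Q_out dt/(V₀ − 0.10500 t); integrating gives ln(m/m₀) = −(Q_out/(Q_in−Q_out)) ln(V/V₀).
m = m₀ (V₀/V)^(Q_out/(Q_in−Q_out)) = 49.6 × (17.6/9.4100)^(-4.6000) = 2.7838 g.
C = m/V = 2.7838/9.4100 = 0.29583 g/m³.

0.296 g/m³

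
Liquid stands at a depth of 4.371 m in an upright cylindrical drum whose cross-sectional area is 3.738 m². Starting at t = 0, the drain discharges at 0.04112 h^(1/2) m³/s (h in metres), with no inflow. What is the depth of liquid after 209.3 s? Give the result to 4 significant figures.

0.8826 m

Volume balance on the tank: A dh/dt = −0.04112 √h.
This is separable: 2 d(√h)/dt = −0.04112/A, so √h = √h₀ − (0.04112/(2A)) t.
√h = √4.371 − 0.04112·209.3/(2·3.738) = 2.09069 − 1.15121 = 0.939488.
h = 0.939488² = 0.882637 m.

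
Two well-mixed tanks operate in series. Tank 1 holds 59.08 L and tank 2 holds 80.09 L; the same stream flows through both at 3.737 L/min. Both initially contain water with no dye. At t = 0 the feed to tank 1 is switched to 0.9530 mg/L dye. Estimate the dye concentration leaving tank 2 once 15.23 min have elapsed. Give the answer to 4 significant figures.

Time constants: τᵢ = Vᵢ/Q for each well-mixed tank.
τ₁ = 59.08/3.737 = 15.8095 min; τ₂ = 80.09/3.737 = 21.4316 min.
Tank 1: C₁ = C_in(1 − e^(−t/τ₁)). Tank 2 (τ₁ ≠ τ₂): C₂ = C_in[1 − (τ₁ e^(−t/τ₁) − τ₂ e^(−t/τ₂))/(τ₁ − τ₂)].
At t = 15.23: e^(−t/τ₁) = 0.381614, e^(−t/τ₂) = 0.491334.
C₂ = 0.9530·[1 − (15.8095·0.381614 − 21.4316·0.491334)/(-5.62216)] = 0.9530·0.200135 = 0.190728 mg/L.

0.1907 mg/L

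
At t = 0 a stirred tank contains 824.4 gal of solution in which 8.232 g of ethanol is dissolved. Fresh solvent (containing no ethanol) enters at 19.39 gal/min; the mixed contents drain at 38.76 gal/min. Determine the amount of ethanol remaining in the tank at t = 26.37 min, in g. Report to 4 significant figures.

1.190 g

Let m(t) be the amount of ethanol. Volume: V(t) = V₀ + (Q_in − Q_out) t = 824.4 − 19.3700 t; V(26.37) = 313.613 gal.
Species balance (pure solvent in): dm/dt = −Q_out · m/V(t).
dm/m = −Q_out dt/(V₀ − 19.3700 t); integrating gives ln(m/m₀) = −(Q_out/(Q_in−Q_out)) ln(V/V₀).
m = m₀ (V₀/V)^(Q_out/(Q_in−Q_out)) = 8.232 × (824.4/313.613)^(-2.00103) = 1.19010 g.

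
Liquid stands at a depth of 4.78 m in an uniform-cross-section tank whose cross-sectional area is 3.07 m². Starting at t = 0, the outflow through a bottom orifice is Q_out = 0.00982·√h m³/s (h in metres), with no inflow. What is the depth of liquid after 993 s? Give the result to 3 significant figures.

0.358 m

A dh/dt = −Q_out = −0.00982 √h.
∫ h^(−1/2) dh = −(0.00982/A) ∫ dt, giving 2√h = 2√h₀ − (0.00982/A) t.
√h = √4.78 − 0.00982·993/(2·3.07) = 2.1863 − 1.5882 = 0.59817.
h = 0.59817² = 0.35780 m.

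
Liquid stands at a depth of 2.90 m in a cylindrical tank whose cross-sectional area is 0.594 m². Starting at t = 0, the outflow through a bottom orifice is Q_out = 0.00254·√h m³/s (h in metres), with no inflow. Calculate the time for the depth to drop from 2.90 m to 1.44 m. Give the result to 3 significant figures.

With no inflow, A dh/dt = −0.00254 √h.
Separate and integrate: 2(√h − √h₀) = −(0.00254/A) t.
t = 2A(√h₀ − √h)/0.00254 = 2·0.594·(√2.90 − √1.44)/0.00254
  = 1.1880 × (1.7029 − 1.2000) / 0.00254 = 235.23 s.

235 s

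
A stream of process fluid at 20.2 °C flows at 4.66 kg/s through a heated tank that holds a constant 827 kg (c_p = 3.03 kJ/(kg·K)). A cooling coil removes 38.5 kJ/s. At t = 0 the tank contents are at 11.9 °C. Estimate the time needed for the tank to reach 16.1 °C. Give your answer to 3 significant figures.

249 s

Energy balance: M c_p dT/dt = ṁ c_p (T_in − T) − 38.5.
τ = M/ṁ = 177.47 s; T_ss = T_in − Q̇/(ṁ c_p) = 17.473 °C.
T(t) = T_ss + (T₀ − T_ss) e^(−t/τ). Set T = 16.1:
e^(−t/τ) = (16.1 − 17.473)/(11.9 − 17.473) = 0.24641
t = −177.47 · ln(0.24641) = 248.59 s.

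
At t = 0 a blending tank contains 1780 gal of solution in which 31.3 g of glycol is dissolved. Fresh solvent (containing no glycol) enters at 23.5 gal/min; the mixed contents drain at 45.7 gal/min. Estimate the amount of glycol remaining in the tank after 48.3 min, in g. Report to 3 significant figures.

Let m(t) be the amount of glycol. Volume: V(t) = V₀ + (Q_in − Q_out) t = 1780 − 22.200 t; V(48.3) = 707.74 gal.
Species balance (pure solvent in): dm/dt = −Q_out · m/V(t).
dm/m = −Q_out dt/(V₀ − 22.200 t); integrating gives ln(m/m₀) = −(Q_out/(Q_in−Q_out)) ln(V/V₀).
m = m₀ (V₀/V)^(Q_out/(Q_in−Q_out)) = 31.3 × (1780/707.74)^(-2.0586) = 4.6881 g.

4.69 g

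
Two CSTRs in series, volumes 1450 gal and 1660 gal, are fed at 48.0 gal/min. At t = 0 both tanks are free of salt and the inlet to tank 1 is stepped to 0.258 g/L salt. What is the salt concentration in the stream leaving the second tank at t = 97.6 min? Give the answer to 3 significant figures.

0.207 g/L

Time constants: τᵢ = Vᵢ/Q for each well-mixed tank.
τ₁ = 1450/48.0 = 30.208 min; τ₂ = 1660/48.0 = 34.583 min.
Tank 1: C₁ = C_in(1 − e^(−t/τ₁)). Tank 2 (τ₁ ≠ τ₂): C₂ = C_in[1 − (τ₁ e^(−t/τ₁) − τ₂ e^(−t/τ₂))/(τ₁ − τ₂)].
At t = 97.6: e^(−t/τ₁) = 0.039522, e^(−t/τ₂) = 0.059477.
C₂ = 0.258·[1 − (30.208·0.039522 − 34.583·0.059477)/(-4.3750)] = 0.258·0.80274 = 0.20711 g/L.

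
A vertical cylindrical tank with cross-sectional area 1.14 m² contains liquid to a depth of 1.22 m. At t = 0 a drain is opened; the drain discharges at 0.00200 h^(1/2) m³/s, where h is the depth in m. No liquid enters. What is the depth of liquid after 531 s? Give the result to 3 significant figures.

Accumulation of liquid (constant cross-section A): A dh/dt = −0.00200 √h.
∫ h^(−1/2) dh = −(0.00200/A) ∫ dt, giving 2√h = 2√h₀ − (0.00200/A) t.
√h = √1.22 − 0.00200·531/(2·1.14) = 1.1045 − 0.46579 = 0.63875.
h = 0.63875² = 0.40800 m.

0.408 m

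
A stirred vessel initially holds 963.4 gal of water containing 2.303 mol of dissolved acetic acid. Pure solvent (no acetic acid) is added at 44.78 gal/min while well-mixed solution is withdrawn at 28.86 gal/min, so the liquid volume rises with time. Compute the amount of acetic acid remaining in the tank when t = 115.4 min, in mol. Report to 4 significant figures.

0.3328 mol

Let m(t) be the amount of acetic acid. Volume: V(t) = V₀ + (Q_in − Q_out) t = 963.4 + 15.9200 t; V(115.4) = 2800.57 gal.
No acetic acid enters, so dm/dt = −Q_out · (m/V).
Separate: dm/m = −Q_out dt/V(t) ⇒ ln(m/m₀) = −(Q_out/(Q_in−Q_out)) ln(V/V₀).
m = m₀ (V₀/V)^(Q_out/(Q_in−Q_out)) = 2.303 × (963.4/2800.57)^(1.81281) = 0.332785 mol.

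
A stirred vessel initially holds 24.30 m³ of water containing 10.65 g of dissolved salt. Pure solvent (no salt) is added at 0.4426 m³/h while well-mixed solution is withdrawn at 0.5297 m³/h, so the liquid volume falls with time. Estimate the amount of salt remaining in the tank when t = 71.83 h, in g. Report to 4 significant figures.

1.742 g

Let m(t) be the amount of salt. Volume: V(t) = V₀ + (Q_in − Q_out) t = 24.30 − 0.0871000 t; V(71.83) = 18.0436 m³.
Solute balance: dm/dt = 0 − Q_out C = −Q_out m/V(t).
Separate: dm/m = −Q_out dt/V(t) ⇒ ln(m/m₀) = −(Q_out/(Q_in−Q_out)) ln(V/V₀).
m = m₀ (V₀/V)^(Q_out/(Q_in−Q_out)) = 10.65 × (24.30/18.0436)^(-6.08152) = 1.74226 g.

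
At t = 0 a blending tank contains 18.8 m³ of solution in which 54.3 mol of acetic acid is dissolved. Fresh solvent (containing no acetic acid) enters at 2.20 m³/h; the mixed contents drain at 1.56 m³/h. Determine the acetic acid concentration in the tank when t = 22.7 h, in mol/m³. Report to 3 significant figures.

Total volume: dV/dt = Q_in − Q_out = 0.64000 m³/h, so V(t) = 18.8 + 0.64000 t and V(22.7) = 33.328 m³.
Species balance (pure solvent in): dm/dt = −Q_out · m/V(t).
Separate: dm/m = −Q_out dt/V(t) ⇒ ln(m/m₀) = −(Q_out/(Q_in−Q_out)) ln(V/V₀).
m = m₀ (V₀/V)^(Q_out/(Q_in−Q_out)) = 54.3 × (18.8/33.328)^(2.4375) = 13.450 mol.
C = m/V = 13.450/33.328 = 0.40356 mol/m³.

0.404 mol/m³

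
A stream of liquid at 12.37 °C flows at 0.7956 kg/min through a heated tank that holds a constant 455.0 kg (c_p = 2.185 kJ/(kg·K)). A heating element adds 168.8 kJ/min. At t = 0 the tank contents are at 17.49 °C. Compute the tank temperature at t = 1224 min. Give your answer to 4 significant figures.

98.65 °C

M c_p dT/dt = ṁ c_p (T_in − T) + Q̇.
τ = M/ṁ = 571.895 min; T_ss = T_in + Q̇/(ṁ c_p) = 12.37 + 168.8/(0.7956·2.185) = 109.472 °C.
T approaches T_ss exponentially: T(t) = T_ss + (T₀ − T_ss) e^(−t/τ).
T(1224) = 109.472 + (-91.9816)·e^(−1224/571.895) = 109.472 + (-91.9816)·0.117625 = 98.6522 °C.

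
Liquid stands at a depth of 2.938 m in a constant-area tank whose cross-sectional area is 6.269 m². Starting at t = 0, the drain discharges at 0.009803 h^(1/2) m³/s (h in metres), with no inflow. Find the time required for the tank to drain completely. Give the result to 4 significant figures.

A dh/dt = −Q_out = −0.009803 √h.
∫ h^(−1/2) dh = −(0.009803/A) ∫ dt, giving 2√h = 2√h₀ − (0.009803/A) t.
Tank is empty when √h = 0: t_empty = 2A√h₀/0.009803.
t_empty = 2·6.269·√2.938/0.009803 = 12.5380·1.71406/0.009803 = 2192.28 s.

2192 s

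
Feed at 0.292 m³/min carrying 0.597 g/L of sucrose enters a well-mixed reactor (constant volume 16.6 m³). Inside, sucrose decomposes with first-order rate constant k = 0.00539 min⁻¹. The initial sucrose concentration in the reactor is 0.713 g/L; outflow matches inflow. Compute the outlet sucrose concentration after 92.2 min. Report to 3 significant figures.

V dC/dt = Q(C_in − C) − k V C.
dC/dt = (Q/V) C_in − (Q/V + k) C; effective rate a = Q/V + k = 0.017590 + 0.00539 = 0.022980 min⁻¹.
C_ss = Q C_in/(Q + kV) = 0.45697 g/L; C(t) = C_ss + (C₀ − C_ss) e^(−a t).
C(92.2) = 0.45697 + (0.25603)·e^(−0.022980·92.2) = 0.45697 + (0.25603)·0.12018 = 0.48774 g/L.

0.488 g/L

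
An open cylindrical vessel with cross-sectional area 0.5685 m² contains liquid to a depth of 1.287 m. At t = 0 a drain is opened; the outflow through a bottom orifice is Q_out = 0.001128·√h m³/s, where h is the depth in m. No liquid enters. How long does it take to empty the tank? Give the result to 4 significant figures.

1144 s

A dh/dt = −Q_out = −0.001128 √h.
Separate and integrate: 2(√h − √h₀) = −(0.001128/A) t.
Set h = 0: 2√h₀ = (0.001128/A) t_empty ⇒ t_empty = 2A√h₀/0.001128.
t_empty = 2·0.5685·√1.287/0.001128 = 1.13700·1.13446/0.001128 = 1143.51 s.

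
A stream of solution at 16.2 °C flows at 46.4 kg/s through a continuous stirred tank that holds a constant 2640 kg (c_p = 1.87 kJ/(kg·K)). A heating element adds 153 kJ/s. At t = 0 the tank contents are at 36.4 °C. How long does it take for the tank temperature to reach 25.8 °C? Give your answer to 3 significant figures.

48.7 s

First-law balance (no shaft work): M c_p dT/dt = ṁ c_p (T_in − T) + 153.
τ = M/ṁ = 56.897 s; T_ss = T_in + Q̇/(ṁ c_p) = 17.963 °C.
T(t) = T_ss + (T₀ − T_ss) e^(−t/τ). Set T = 25.8:
e^(−t/τ) = (25.8 − 17.963)/(36.4 − 17.963) = 0.42506
t = −56.897 · ln(0.42506) = 48.677 s.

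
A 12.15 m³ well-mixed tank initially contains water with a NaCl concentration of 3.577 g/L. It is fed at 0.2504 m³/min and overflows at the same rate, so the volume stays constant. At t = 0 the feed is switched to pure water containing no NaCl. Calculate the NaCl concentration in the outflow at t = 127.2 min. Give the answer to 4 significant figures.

Mass balance on the solute (V constant): V dC/dt = Q(C_in − C).
So dC/dt = (C_in − C)/τ with τ = V/Q = 12.15/0.2504 = 48.5224 min.
Integrating: C(t) = C_in + (C₀ − C_in) e^(−t/τ).
C(127.2) = 0 + (3.577 − 0)·e^(−127.2/48.5224) = 0 + (3.57700)·0.0726958 = 0.260033 g/L.

0.2600 g/L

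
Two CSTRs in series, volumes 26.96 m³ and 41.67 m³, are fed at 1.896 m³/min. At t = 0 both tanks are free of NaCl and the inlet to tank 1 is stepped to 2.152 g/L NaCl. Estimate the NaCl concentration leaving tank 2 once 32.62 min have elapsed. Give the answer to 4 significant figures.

1.168 g/L

Time constants: τᵢ = Vᵢ/Q for each well-mixed tank.
τ₁ = 26.96/1.896 = 14.2194 min; τ₂ = 41.67/1.896 = 21.9778 min.
Tank 1: C₁ = C_in(1 − e^(−t/τ₁)). Tank 2 (τ₁ ≠ τ₂): C₂ = C_in[1 − (τ₁ e^(−t/τ₁) − τ₂ e^(−t/τ₂))/(τ₁ − τ₂)].
At t = 32.62: e^(−t/τ₁) = 0.100857, e^(−t/τ₂) = 0.226679.
C₂ = 2.152·[1 − (14.2194·0.100857 − 21.9778·0.226679)/(-7.75844)] = 2.152·0.542720 = 1.16793 g/L.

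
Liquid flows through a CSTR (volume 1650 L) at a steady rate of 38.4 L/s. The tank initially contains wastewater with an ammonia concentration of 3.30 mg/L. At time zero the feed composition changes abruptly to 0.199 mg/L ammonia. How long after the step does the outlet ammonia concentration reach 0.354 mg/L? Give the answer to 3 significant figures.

129 s

Species balance: V dC/dt = Q(C_in − C) ⇒ τ = V/Q = 42.969 s.
C(t) = C_in + (C₀ − C_in) e^(−t/τ). Set C = 0.354 and solve for t:
e^(−t/τ) = (C − C_in)/(C₀ − C_in) = (0.354 − 0.199)/(3.30 − 0.199) = 0.049984
t = −τ ln(…) = 42.969 × 2.9961 = 128.74 s.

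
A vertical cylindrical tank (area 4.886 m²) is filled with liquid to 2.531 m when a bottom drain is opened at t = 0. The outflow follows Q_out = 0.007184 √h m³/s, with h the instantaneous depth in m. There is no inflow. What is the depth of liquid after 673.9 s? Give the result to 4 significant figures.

Unsteady balance on liquid volume: A dh/dt = −0.007184 √h.
This is separable: 2 d(√h)/dt = −0.007184/A, so √h = √h₀ − (0.007184/(2A)) t.
√h = √2.531 − 0.007184·673.9/(2·4.886) = 1.59091 − 0.495425 = 1.09549.
h = 1.09549² = 1.20009 m.

1.200 m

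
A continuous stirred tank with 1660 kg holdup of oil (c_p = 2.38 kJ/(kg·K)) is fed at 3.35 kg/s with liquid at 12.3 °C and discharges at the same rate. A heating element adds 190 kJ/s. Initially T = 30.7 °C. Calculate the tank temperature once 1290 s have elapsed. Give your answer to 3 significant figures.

First-law balance (no shaft work): M c_p dT/dt = ṁ c_p (T_in − T) + 190.
τ = M/ṁ = 495.52 s; T_ss = T_in + Q̇/(ṁ c_p) = 12.3 + 190/(3.35·2.38) = 36.130 °C.
Solution: T(t) = T_ss + (T₀ − T_ss) e^(−t/τ).
T(1290) = 36.130 + (-5.4304)·e^(−1290/495.52) = 36.130 + (-5.4304)·0.074028 = 35.728 °C.

35.7 °C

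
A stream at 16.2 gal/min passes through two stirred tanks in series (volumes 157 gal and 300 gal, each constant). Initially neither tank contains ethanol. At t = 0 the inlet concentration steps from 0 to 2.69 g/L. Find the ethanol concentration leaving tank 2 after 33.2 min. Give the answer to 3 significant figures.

1.85 g/L

Time constants: τᵢ = Vᵢ/Q for each well-mixed tank.
τ₁ = 157/16.2 = 9.6914 min; τ₂ = 300/16.2 = 18.519 min.
Solving the cascade with C₁(0)=C₂(0)=0 gives C₂(t) = C_in[1 − (τ₁ e^(−t/τ₁) − τ₂ e^(−t/τ₂))/(τ₁ − τ₂)].
At t = 33.2: e^(−t/τ₁) = 0.032525, e^(−t/τ₂) = 0.16649.
C₂ = 2.69·[1 − (9.6914·0.032525 − 18.519·0.16649)/(-8.8272)] = 2.69·0.68642 = 1.8465 g/L.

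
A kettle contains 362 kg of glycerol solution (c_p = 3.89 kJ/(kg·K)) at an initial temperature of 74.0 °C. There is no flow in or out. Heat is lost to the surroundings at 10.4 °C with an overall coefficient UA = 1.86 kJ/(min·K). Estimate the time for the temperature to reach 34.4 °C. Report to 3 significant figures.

738 min

Lumped-capacitance energy balance: M c_p dT/dt = UA(T_amb − T).
τ = M c_p/UA = 757.09 min; T_ss = T_amb = 10.400 °C.
T(t) = T_ss + (T₀ − T_ss)e^(−t/τ); set T = 34.4:
t = −τ ln[(T − T_ss)/(T₀ − T_ss)] = −757.09 · ln(0.37736) = 737.83 min.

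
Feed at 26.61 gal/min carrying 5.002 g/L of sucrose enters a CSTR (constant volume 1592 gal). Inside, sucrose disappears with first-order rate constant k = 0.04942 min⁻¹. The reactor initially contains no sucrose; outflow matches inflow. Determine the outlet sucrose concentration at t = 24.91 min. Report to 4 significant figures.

V dC/dt = Q(C_in − C) − k V C.
dC/dt = (Q/V) C_in − (Q/V + k) C; effective rate a = Q/V + k = 0.0167148 + 0.04942 = 0.0661348 min⁻¹.
C_ss = Q C_in/(Q + kV) = 1.26420 g/L; C(t) = C_ss + (C₀ − C_ss) e^(−a t).
C(24.91) = 1.26420 + (-1.26420)·e^(−0.0661348·24.91) = 1.26420 + (-1.26420)·0.192546 = 1.02078 g/L.

1.021 g/L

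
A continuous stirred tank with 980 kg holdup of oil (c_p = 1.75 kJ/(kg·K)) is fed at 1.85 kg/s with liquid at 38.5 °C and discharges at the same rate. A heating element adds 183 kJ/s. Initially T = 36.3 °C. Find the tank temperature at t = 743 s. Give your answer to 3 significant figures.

80.6 °C

M c_p dT/dt = ṁ c_p (T_in − T) + Q̇.
Rearrange: dT/dt = (T_ss − T)/τ with τ = M/ṁ = 529.73 s and T_ss = T_in + Q̇/(ṁ c_p) = 95.025 °C.
Solution: T(t) = T_ss + (T₀ − T_ss) e^(−t/τ).
T(743) = 95.025 + (-58.725)·e^(−743/529.73) = 95.025 + (-58.725)·0.24596 = 80.581 °C.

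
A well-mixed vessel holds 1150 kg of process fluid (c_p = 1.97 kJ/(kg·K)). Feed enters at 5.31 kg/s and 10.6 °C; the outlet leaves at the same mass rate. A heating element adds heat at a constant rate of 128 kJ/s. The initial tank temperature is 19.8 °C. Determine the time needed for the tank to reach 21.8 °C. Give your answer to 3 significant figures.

233 s

Energy balance: M c_p dT/dt = ṁ c_p (T_in − T) + 128.
τ = M/ṁ = 216.57 s; T_ss = T_in + Q̇/(ṁ c_p) = 22.836 °C.
T(t) = T_ss + (T₀ − T_ss) e^(−t/τ). Set T = 21.8:
e^(−t/τ) = (21.8 − 22.836)/(19.8 − 22.836) = 0.34130
t = −216.57 · ln(0.34130) = 232.82 s.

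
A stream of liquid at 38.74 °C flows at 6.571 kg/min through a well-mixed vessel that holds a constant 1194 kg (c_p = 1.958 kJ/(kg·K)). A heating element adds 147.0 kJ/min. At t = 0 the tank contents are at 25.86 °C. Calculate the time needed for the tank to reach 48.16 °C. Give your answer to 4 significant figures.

M c_p dT/dt = ṁ c_p (T_in − T) + Q̇.
τ = M/ṁ = 181.708 min; T_ss = T_in + Q̇/(ṁ c_p) = 50.1654 °C.
T(t) = T_ss + (T₀ − T_ss) e^(−t/τ). Set T = 48.16:
e^(−t/τ) = (48.16 − 50.1654)/(25.86 − 50.1654) = 0.0825102
t = −181.708 · ln(0.0825102) = 453.330 min.

453.3 min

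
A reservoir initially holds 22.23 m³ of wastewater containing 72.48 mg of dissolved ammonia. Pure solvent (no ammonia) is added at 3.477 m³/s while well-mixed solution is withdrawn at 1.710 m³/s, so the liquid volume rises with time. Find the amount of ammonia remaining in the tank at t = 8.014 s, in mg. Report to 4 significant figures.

Let m(t) be the amount of ammonia. Volume: V(t) = V₀ + (Q_in − Q_out) t = 22.23 + 1.76700 t; V(8.014) = 36.3907 m³.
No ammonia enters, so dm/dt = −Q_out · (m/V).
dm/m = −Q_out dt/(V₀ + 1.76700 t); integrating gives ln(m/m₀) = −(Q_out/(Q_in−Q_out)) ln(V/V₀).
m = m₀ (V₀/V)^(Q_out/(Q_in−Q_out)) = 72.48 × (22.23/36.3907)^(0.967742) = 44.9854 mg.

44.99 mg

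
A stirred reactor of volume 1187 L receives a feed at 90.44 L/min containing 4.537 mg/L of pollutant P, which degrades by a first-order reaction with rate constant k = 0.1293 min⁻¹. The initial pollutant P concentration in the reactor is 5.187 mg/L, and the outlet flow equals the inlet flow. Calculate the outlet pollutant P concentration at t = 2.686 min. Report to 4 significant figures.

3.700 mg/L

Species balance: V dC/dt = Q C_in − Q C − k V C.
dC/dt = (Q/V) C_in − (Q/V + k) C; effective rate a = Q/V + k = 0.0761921 + 0.1293 = 0.205492 min⁻¹.
C_ss = Q C_in/(Q + kV) = 1.68222 mg/L; C(t) = C_ss + (C₀ − C_ss) e^(−a t).
C(2.686) = 1.68222 + (3.50478)·e^(−0.205492·2.686) = 1.68222 + (3.50478)·0.575825 = 3.70036 mg/L.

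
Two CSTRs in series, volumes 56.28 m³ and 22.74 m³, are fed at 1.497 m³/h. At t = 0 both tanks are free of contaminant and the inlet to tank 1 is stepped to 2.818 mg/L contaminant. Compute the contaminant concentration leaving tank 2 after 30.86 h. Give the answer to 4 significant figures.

Each tank obeys Vᵢ dCᵢ/dt = Q(Cᵢ₋₁ − Cᵢ), so τᵢ = Vᵢ/Q.
τ₁ = 56.28/1.497 = 37.5952 h; τ₂ = 22.74/1.497 = 15.1904 h.
Solving the cascade with C₁(0)=C₂(0)=0 gives C₂(t) = C_in[1 − (τ₁ e^(−t/τ₁) − τ₂ e^(−t/τ₂))/(τ₁ − τ₂)].
At t = 30.86: e^(−t/τ₁) = 0.440058, e^(−t/τ₂) = 0.131132.
C₂ = 2.818·[1 − (37.5952·0.440058 − 15.1904·0.131132)/(22.4048)] = 2.818·0.350492 = 0.987687 mg/L.

0.9877 mg/L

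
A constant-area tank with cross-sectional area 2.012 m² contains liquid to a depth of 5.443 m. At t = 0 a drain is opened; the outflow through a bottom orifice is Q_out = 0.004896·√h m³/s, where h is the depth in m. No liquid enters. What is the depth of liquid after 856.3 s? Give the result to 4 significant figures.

1.667 m

Accumulation of liquid (constant cross-section A): A dh/dt = −0.004896 √h.
Separate and integrate: 2(√h − √h₀) = −(0.004896/A) t.
√h = √5.443 − 0.004896·856.3/(2·2.012) = 2.33302 − 1.04186 = 1.29116.
h = 1.29116² = 1.66710 m.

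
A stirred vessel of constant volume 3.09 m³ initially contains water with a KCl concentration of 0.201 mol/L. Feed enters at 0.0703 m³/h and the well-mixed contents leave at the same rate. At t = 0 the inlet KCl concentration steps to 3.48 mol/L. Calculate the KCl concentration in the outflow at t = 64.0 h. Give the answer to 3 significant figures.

Transient balance on the dissolved component: V dC/dt = Q(C_in − C).
Rewrite as dC/dt + C/τ = C_in/τ, τ = V/Q = 43.954 h.
C approaches C_in exponentially: C(t) = C_in + (C₀ − C_in) e^(−t/τ).
C(64.0) = 3.48 + (0.201 − 3.48)·e^(−64.0/43.954) = 3.48 + (-3.2790)·0.23316 = 2.7155 mol/L.

2.72 mol/L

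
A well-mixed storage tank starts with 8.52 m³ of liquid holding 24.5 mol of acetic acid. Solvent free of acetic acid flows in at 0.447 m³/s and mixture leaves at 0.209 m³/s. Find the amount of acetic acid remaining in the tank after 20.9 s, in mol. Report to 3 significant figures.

Let m(t) be the amount of acetic acid. Volume: V(t) = V₀ + (Q_in − Q_out) t = 8.52 + 0.23800 t; V(20.9) = 13.494 m³.
No acetic acid enters, so dm/dt = −Q_out · (m/V).
dm/m = −Q_out dt/(V₀ + 0.23800 t); integrating gives ln(m/m₀) = −(Q_out/(Q_in−Q_out)) ln(V/V₀).
m = m₀ (V₀/V)^(Q_out/(Q_in−Q_out)) = 24.5 × (8.52/13.494)^(0.87815) = 16.360 mol.

16.4 mol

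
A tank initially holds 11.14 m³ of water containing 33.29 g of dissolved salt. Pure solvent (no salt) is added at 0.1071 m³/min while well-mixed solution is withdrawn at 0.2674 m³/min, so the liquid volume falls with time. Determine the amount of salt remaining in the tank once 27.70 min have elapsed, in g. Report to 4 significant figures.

14.25 g

Total volume: dV/dt = Q_in − Q_out = -0.160300 m³/min, so V(t) = 11.14 − 0.160300 t and V(27.70) = 6.69969 m³.
No salt enters, so dm/dt = −Q_out · (m/V).
dm/m = −Q_out dt/(V₀ − 0.160300 t); integrating gives ln(m/m₀) = −(Q_out/(Q_in−Q_out)) ln(V/V₀).
m = m₀ (V₀/V)^(Q_out/(Q_in−Q_out)) = 33.29 × (11.14/6.69969)^(-1.66812) = 14.2542 g.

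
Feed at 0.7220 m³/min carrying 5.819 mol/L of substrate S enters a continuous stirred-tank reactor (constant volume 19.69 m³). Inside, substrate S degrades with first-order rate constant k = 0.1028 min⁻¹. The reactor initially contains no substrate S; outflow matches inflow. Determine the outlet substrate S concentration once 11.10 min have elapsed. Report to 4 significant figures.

1.205 mol/L

V dC/dt = Q(C_in − C) − k V C.
dC/dt = (Q/V) C_in − (Q/V + k) C; effective rate a = Q/V + k = 0.0366684 + 0.1028 = 0.139468 min⁻¹.
C_ss = Q C_in/(Q + kV) = 1.52990 mol/L; C(t) = C_ss + (C₀ − C_ss) e^(−a t).
C(11.10) = 1.52990 + (-1.52990)·e^(−0.139468·11.10) = 1.52990 + (-1.52990)·0.212652 = 1.20457 mol/L.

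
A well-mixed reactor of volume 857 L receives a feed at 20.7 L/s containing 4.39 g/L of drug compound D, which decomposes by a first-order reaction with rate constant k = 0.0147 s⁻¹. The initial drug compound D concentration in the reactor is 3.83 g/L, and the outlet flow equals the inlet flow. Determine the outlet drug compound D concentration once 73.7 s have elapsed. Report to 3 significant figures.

2.79 g/L

V dC/dt = Q(C_in − C) − k V C.
dC/dt = (Q/V) C_in − (Q/V + k) C; effective rate a = Q/V + k = 0.024154 + 0.0147 = 0.038854 s⁻¹.
C_ss = Q C_in/(Q + kV) = 2.7291 g/L; C(t) = C_ss + (C₀ − C_ss) e^(−a t).
C(73.7) = 2.7291 + (1.1009)·e^(−0.038854·73.7) = 2.7291 + (1.1009)·0.057066 = 2.7919 g/L.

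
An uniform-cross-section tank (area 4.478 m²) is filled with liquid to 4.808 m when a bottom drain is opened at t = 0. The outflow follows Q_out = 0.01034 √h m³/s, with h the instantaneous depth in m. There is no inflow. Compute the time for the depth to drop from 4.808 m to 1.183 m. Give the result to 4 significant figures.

Mass balance (ρ constant): A dh/dt = −0.01034 √h.
This is separable: 2 d(√h)/dt = −0.01034/A, so √h = √h₀ − (0.01034/(2A)) t.
t = 2A(√h₀ − √h)/0.01034 = 2·4.478·(√4.808 − √1.183)/0.01034
  = 8.95600 × (2.19272 − 1.08766) / 0.01034 = 957.146 s.

957.1 s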